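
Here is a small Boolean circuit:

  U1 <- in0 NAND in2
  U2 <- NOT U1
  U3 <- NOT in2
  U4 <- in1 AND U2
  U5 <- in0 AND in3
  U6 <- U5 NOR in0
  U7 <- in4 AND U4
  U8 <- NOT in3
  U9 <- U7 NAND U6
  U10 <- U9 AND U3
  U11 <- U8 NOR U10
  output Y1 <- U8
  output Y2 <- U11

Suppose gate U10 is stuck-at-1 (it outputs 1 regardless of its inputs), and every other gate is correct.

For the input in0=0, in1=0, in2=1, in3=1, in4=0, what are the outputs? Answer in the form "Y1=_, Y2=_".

Propagate with U10 forced: U1=1, U2=0, U3=0, U4=0, U5=0, U6=1, U7=0, U8=0, U9=1, U10=1 [stuck-at-1], U11=0.
So the outputs are Y1=0, Y2=0. (Without the fault they would be Y1=0, Y2=1.)

Y1=0, Y2=0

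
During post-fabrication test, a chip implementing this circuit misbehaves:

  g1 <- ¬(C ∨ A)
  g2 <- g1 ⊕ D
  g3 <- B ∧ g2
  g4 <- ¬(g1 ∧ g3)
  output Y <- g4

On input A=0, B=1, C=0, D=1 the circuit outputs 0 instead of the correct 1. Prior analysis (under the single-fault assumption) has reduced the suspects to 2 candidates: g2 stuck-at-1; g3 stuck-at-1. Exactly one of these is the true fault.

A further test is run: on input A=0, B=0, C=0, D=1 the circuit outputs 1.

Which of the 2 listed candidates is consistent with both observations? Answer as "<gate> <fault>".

Evaluate each candidate on input A=0, B=0, C=0, D=1:
  g2 stuck-at-1: g1=1, g2=1 [stuck-at-1], g3=0, g4=1 → 1 — matches
  g3 stuck-at-1: g1=1, g2=0, g3=1 [stuck-at-1], g4=0 → 0 — eliminated
Only g2 stuck-at-1 reproduces the observed 1.

g2 stuck-at-1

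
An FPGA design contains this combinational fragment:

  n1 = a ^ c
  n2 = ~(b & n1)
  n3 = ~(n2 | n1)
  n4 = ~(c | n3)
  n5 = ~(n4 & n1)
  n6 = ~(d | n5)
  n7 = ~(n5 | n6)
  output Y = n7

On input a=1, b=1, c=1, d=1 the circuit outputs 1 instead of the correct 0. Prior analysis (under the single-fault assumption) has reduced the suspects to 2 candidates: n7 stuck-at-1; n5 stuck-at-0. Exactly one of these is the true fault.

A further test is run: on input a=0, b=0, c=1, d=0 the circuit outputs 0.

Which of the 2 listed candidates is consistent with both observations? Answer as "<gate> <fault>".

Evaluate each candidate on input a=0, b=0, c=1, d=0:
  n7 stuck-at-1: n1=1, n2=1, n3=0, n4=0, n5=1, n6=0, n7=1 [stuck-at-1] → 1 — eliminated
  n5 stuck-at-0: n1=1, n2=1, n3=0, n4=0, n5=0 [stuck-at-0], n6=1, n7=0 → 0 — matches
Only n5 stuck-at-0 reproduces the observed 0.

n5 stuck-at-0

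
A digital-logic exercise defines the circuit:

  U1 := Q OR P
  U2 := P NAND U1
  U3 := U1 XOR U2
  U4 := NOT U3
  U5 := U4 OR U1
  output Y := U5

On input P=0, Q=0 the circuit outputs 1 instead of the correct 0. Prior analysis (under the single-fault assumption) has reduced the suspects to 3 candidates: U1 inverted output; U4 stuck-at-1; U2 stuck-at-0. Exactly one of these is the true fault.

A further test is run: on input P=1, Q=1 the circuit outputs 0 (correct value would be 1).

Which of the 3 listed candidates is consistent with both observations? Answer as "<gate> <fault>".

U1 inverted output

Evaluate each candidate on input P=1, Q=1:
  U1 inverted output: U1=0 [inverted output], U2=1, U3=1, U4=0, U5=0 → 0 — matches
  U4 stuck-at-1: U1=1, U2=0, U3=1, U4=1 [stuck-at-1], U5=1 → 1 — eliminated
  U2 stuck-at-0: U1=1, U2=0 [stuck-at-0], U3=1, U4=0, U5=1 → 1 — eliminated
Only U1 inverted output reproduces the observed 0.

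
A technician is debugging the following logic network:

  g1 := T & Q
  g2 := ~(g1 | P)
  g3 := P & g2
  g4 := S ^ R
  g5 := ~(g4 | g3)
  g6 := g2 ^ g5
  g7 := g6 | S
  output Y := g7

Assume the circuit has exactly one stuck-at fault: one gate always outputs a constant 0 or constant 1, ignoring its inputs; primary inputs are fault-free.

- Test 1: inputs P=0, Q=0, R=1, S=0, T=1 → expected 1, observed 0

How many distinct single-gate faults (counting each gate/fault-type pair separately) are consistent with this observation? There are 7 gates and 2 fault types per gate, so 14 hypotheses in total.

6

Fault-free: g1=0, g2=1, g3=0, g4=1, g5=0, g6=1, g7=1 → 1. Observed 0.
  g1 stuck-at-0: output 1 ✗
  g1 stuck-at-1: output 0 ✓
  g2 stuck-at-0: output 0 ✓
  g2 stuck-at-1: output 1 ✗
  g3 stuck-at-0: output 1 ✗
  g3 stuck-at-1: output 1 ✗
  g4 stuck-at-0: output 0 ✓
  g4 stuck-at-1: output 1 ✗
  g5 stuck-at-0: output 1 ✗
  g5 stuck-at-1: output 0 ✓
  g6 stuck-at-0: output 0 ✓
  g6 stuck-at-1: output 1 ✗
  g7 stuck-at-0: output 0 ✓
  g7 stuck-at-1: output 1 ✗
Consistent faults: {g1 stuck-at-1, g2 stuck-at-0, g4 stuck-at-0, g5 stuck-at-1, g6 stuck-at-0, g7 stuck-at-0} — 6 in all.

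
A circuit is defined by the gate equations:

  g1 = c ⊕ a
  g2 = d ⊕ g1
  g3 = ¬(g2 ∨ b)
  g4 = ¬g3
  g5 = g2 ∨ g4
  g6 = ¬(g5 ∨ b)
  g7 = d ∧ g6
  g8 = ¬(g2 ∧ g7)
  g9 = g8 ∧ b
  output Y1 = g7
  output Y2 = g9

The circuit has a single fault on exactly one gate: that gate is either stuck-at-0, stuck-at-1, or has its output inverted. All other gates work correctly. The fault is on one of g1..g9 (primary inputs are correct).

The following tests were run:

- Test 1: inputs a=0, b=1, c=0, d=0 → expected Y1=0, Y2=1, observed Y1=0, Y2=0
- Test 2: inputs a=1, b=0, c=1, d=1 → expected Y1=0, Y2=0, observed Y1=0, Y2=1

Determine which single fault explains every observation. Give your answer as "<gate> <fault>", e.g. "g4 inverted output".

Fault-free values for test 1 (a=0, b=1, c=0, d=0): g1=0, g2=0, g3=0, g4=1, g5=1, g6=0, g7=0, g8=1, g9=1, giving Y1=0, Y2=1. Observed Y1=0, Y2=0.
Test 1: faults giving observed Y1=0, Y2=0 are {g8 stuck-at-0, g8 inverted output, g9 stuck-at-0, g9 inverted output}.
Test 2 (a=1, b=0, c=1, d=1): fault-free g1=0, g2=1, g3=0, g4=1, g5=1, g6=0, g7=0, g8=1, g9=0 → Y1=0, Y2=0; observed Y1=0, Y2=1. Eliminates g8 stuck-at-0, g8 inverted output, g9 stuck-at-0.
Only g9 inverted output is consistent with every test.

g9 inverted output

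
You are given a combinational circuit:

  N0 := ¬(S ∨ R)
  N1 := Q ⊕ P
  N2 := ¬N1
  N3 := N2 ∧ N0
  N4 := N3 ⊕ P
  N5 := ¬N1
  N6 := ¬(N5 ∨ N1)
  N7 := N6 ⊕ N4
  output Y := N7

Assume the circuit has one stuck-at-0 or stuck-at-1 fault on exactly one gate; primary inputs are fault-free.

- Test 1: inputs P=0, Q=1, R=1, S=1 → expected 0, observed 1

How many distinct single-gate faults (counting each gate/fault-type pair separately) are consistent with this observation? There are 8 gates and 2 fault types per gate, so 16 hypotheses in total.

Fault-free: N0=0, N1=1, N2=0, N3=0, N4=0, N5=0, N6=0, N7=0 → 0. Observed 1.
  N0: none of the 2 fault types match ✗
  N1: none of the 2 fault types match ✗
  N2: none of the 2 fault types match ✗
  N3: stuck-at-1 ✓; others ✗
  N4: stuck-at-1 ✓; others ✗
  N5: none of the 2 fault types match ✗
  N6: stuck-at-1 ✓; others ✗
  N7: stuck-at-1 ✓; others ✗
Consistent faults: {N3 stuck-at-1, N4 stuck-at-1, N6 stuck-at-1, N7 stuck-at-1} — 4 in all.

4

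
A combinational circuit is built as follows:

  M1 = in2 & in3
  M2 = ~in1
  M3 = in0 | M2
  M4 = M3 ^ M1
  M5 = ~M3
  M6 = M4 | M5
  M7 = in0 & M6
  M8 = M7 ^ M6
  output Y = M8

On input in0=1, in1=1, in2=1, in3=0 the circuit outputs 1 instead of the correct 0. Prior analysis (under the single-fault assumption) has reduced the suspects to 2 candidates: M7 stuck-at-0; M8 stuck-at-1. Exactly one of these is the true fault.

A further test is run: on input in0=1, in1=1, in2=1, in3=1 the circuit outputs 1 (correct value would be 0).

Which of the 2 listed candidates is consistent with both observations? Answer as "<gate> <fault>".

M8 stuck-at-1

Evaluate each candidate on input in0=1, in1=1, in2=1, in3=1:
  M7 stuck-at-0: M1=1, M2=0, M3=1, M4=0, M5=0, M6=0, M7=0 [stuck-at-0], M8=0 → 0 — eliminated
  M8 stuck-at-1: M1=1, M2=0, M3=1, M4=0, M5=0, M6=0, M7=0, M8=1 [stuck-at-1] → 1 — matches
Only M8 stuck-at-1 reproduces the observed 1.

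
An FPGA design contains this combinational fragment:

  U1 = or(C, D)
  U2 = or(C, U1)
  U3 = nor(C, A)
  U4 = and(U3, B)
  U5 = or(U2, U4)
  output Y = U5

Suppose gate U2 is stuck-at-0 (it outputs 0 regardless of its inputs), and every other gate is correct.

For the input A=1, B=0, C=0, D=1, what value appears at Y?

0

Propagate with U2 forced: U1=1, U2=0 [stuck-at-0], U3=0, U4=0, U5=0.
So Y = 0. (Without the fault it would be 1.)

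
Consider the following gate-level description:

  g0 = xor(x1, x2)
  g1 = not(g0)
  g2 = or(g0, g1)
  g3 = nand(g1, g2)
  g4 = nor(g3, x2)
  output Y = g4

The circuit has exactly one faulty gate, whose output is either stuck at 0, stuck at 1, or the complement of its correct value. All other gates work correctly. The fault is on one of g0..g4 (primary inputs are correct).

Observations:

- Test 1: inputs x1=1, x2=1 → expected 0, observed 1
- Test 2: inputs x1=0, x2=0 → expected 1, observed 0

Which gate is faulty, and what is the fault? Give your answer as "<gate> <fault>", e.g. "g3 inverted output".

g4 inverted output

Fault-free values for test 1 (x1=1, x2=1): g0=0, g1=1, g2=1, g3=0, g4=0, giving Y=0. Observed 1.
Test 1: faults giving observed 1 are {g4 stuck-at-1, g4 inverted output}.
Test 2 (x1=0, x2=0): fault-free g0=0, g1=1, g2=1, g3=0, g4=1 → 1; observed 0. Eliminates g4 stuck-at-1.
Only g4 inverted output is consistent with every test.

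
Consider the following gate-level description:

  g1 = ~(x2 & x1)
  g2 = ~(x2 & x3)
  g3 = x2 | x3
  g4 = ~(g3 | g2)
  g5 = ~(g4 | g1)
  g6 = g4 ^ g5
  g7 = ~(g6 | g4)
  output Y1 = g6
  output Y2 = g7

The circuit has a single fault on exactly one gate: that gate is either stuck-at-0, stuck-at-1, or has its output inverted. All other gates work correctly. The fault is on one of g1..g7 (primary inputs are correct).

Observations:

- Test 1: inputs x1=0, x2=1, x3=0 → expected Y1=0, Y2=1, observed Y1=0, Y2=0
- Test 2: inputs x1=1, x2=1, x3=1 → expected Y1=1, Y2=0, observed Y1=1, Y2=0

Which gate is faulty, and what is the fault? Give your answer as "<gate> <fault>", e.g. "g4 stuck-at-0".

Fault-free values for test 1 (x1=0, x2=1, x3=0): g1=1, g2=1, g3=1, g4=0, g5=0, g6=0, g7=1, giving Y1=0, Y2=1. Observed Y1=0, Y2=0.
Test 1: faults giving observed Y1=0, Y2=0 are {g7 stuck-at-0, g7 inverted output}.
Test 2 (x1=1, x2=1, x3=1): fault-free g1=0, g2=0, g3=1, g4=0, g5=1, g6=1, g7=0 → Y1=1, Y2=0; observed Y1=1, Y2=0. Eliminates g7 inverted output.
Only g7 stuck-at-0 is consistent with every test.

g7 stuck-at-0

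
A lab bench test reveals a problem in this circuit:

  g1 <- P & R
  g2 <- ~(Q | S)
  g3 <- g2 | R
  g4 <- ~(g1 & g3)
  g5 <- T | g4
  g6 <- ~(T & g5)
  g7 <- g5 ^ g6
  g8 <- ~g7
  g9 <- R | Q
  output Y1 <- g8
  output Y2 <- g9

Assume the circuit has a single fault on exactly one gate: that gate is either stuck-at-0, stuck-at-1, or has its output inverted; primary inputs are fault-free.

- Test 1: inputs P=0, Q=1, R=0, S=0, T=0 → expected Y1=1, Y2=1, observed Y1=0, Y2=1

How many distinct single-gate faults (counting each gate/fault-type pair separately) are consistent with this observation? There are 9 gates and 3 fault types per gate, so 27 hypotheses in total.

10

Fault-free: g1=0, g2=0, g3=0, g4=1, g5=1, g6=1, g7=0, g8=1, g9=1 → Y1=1, Y2=1. Observed Y1=0, Y2=1.
  g1: none of the 3 fault types match ✗
  g2: none of the 3 fault types match ✗
  g3: none of the 3 fault types match ✗
  g4: stuck-at-0, inverted output ✓; others ✗
  g5: stuck-at-0, inverted output ✓; others ✗
  g6: stuck-at-0, inverted output ✓; others ✗
  g7: stuck-at-1, inverted output ✓; others ✗
  g8: stuck-at-0, inverted output ✓; others ✗
  g9: none of the 3 fault types match ✗
Consistent faults: {g4 stuck-at-0, g4 inverted output, g5 stuck-at-0, g5 inverted output, g6 stuck-at-0, g6 inverted output, g7 stuck-at-1, g7 inverted output, g8 stuck-at-0, g8 inverted output} — 10 in all.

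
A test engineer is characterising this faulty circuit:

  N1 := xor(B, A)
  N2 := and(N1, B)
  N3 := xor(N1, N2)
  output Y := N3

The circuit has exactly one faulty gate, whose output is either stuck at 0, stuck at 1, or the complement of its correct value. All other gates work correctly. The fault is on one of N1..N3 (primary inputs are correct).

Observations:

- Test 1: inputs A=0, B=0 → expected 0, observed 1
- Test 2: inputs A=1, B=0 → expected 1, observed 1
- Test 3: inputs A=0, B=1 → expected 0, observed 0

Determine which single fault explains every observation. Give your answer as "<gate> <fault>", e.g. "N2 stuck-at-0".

Fault-free values for test 1 (A=0, B=0): N1=0, N2=0, N3=0, giving Y=0. Observed 1.
Test 1: faults giving observed 1 are {N1 stuck-at-1, N1 inverted output, N2 stuck-at-1, N2 inverted output, N3 stuck-at-1, N3 inverted output}.
Test 2 (A=1, B=0): fault-free N1=1, N2=0, N3=1 → 1; observed 1. Eliminates N1 inverted output, N2 stuck-at-1, N2 inverted output, N3 inverted output.
Test 3 (A=0, B=1): fault-free N1=1, N2=1, N3=0 → 0; observed 0. Eliminates N3 stuck-at-1.
Only N1 stuck-at-1 is consistent with every test.

N1 stuck-at-1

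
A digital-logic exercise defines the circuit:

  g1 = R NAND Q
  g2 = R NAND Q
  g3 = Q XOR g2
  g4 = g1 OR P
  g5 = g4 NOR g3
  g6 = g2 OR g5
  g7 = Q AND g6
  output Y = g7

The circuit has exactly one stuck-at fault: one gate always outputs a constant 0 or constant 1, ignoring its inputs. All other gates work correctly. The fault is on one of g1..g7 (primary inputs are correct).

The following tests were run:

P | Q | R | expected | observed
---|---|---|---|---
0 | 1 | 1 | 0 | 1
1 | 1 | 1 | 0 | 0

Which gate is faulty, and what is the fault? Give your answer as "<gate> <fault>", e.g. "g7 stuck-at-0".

g3 stuck-at-0

Fault-free values for test 1 (P=0, Q=1, R=1): g1=0, g2=0, g3=1, g4=0, g5=0, g6=0, g7=0, giving Y=0. Observed 1.
Test 1: faults giving observed 1 are {g2 stuck-at-1, g3 stuck-at-0, g5 stuck-at-1, g6 stuck-at-1, g7 stuck-at-1}.
Test 2 (P=1, Q=1, R=1): fault-free g1=0, g2=0, g3=1, g4=1, g5=0, g6=0, g7=0 → 0; observed 0. Eliminates g2 stuck-at-1, g5 stuck-at-1, g6 stuck-at-1, g7 stuck-at-1.
Only g3 stuck-at-0 is consistent with every test.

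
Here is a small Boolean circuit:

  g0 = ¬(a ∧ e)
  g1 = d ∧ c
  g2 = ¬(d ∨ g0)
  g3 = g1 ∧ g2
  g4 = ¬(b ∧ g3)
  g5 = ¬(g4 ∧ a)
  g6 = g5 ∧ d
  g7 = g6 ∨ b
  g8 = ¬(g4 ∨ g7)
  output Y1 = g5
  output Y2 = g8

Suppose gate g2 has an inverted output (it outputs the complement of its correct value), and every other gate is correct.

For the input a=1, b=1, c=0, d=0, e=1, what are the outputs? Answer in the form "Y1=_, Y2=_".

Propagate with g2 forced: g0=0, g1=0, g2=0 [inverted output], g3=0, g4=1, g5=0, g6=0, g7=1, g8=0.
So the outputs are Y1=0, Y2=0. (Same as the fault-free value — the fault is masked on this input.)

Y1=0, Y2=0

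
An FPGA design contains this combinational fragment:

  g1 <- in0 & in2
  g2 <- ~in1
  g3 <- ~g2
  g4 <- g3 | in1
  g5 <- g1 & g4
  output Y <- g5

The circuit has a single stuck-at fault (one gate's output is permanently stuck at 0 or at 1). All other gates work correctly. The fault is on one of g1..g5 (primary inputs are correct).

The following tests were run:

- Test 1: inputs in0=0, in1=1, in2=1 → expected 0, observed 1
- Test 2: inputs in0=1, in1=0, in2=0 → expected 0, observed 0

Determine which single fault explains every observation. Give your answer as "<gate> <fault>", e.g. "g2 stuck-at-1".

Fault-free values for test 1 (in0=0, in1=1, in2=1): g1=0, g2=0, g3=1, g4=1, g5=0, giving Y=0. Observed 1.
Test 1: faults giving observed 1 are {g1 stuck-at-1, g5 stuck-at-1}.
Test 2 (in0=1, in1=0, in2=0): fault-free g1=0, g2=1, g3=0, g4=0, g5=0 → 0; observed 0. Eliminates g5 stuck-at-1.
Only g1 stuck-at-1 is consistent with every test.

g1 stuck-at-1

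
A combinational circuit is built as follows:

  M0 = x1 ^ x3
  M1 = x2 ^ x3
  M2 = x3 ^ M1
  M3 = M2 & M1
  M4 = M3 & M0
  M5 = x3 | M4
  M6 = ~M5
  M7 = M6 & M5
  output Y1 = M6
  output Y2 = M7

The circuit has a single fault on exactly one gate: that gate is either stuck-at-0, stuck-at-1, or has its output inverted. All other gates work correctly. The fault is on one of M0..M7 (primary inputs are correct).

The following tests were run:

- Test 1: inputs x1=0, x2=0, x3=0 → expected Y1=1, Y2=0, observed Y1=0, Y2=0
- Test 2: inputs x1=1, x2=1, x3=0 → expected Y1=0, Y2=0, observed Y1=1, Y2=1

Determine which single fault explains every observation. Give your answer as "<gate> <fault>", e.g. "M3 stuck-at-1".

M6 inverted output

Fault-free values for test 1 (x1=0, x2=0, x3=0): M0=0, M1=0, M2=0, M3=0, M4=0, M5=0, M6=1, M7=0, giving Y1=1, Y2=0. Observed Y1=0, Y2=0.
Test 1: faults giving observed Y1=0, Y2=0 are {M4 stuck-at-1, M4 inverted output, M5 stuck-at-1, M5 inverted output, M6 stuck-at-0, M6 inverted output}.
Test 2 (x1=1, x2=1, x3=0): fault-free M0=1, M1=1, M2=1, M3=1, M4=1, M5=1, M6=0, M7=0 → Y1=0, Y2=0; observed Y1=1, Y2=1. Eliminates M4 stuck-at-1, M4 inverted output, M5 stuck-at-1, M5 inverted output, M6 stuck-at-0.
Only M6 inverted output is consistent with every test.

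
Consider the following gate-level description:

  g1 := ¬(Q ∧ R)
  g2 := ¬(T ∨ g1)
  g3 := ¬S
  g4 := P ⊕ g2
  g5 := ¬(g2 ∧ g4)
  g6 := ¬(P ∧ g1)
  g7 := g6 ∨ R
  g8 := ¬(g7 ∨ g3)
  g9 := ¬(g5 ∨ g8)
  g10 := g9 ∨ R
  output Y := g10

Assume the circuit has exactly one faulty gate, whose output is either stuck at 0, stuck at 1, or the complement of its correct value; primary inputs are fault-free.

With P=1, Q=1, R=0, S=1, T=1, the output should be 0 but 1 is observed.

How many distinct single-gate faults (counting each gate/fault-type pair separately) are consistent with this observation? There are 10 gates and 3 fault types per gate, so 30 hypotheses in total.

4

Fault-free: g1=1, g2=0, g3=0, g4=1, g5=1, g6=0, g7=0, g8=1, g9=0, g10=0 → 0. Observed 1.
  g1: none of the 3 fault types match ✗
  g2: none of the 3 fault types match ✗
  g3: none of the 3 fault types match ✗
  g4: none of the 3 fault types match ✗
  g5: none of the 3 fault types match ✗
  g6: none of the 3 fault types match ✗
  g7: none of the 3 fault types match ✗
  g8: none of the 3 fault types match ✗
  g9: stuck-at-1, inverted output ✓; others ✗
  g10: stuck-at-1, inverted output ✓; others ✗
Consistent faults: {g9 stuck-at-1, g9 inverted output, g10 stuck-at-1, g10 inverted output} — 4 in all.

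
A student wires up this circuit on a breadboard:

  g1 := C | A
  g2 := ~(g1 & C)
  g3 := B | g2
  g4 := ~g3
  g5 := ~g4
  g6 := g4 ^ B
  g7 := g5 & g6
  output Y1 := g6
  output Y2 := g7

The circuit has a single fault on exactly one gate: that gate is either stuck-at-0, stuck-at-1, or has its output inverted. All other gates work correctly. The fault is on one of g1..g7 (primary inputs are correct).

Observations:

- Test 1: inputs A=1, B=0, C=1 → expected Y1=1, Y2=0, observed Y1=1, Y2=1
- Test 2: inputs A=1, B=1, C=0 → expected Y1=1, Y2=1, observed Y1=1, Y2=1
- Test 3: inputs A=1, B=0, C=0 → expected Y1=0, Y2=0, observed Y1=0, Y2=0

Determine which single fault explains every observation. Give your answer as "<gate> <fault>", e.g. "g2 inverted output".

Fault-free values for test 1 (A=1, B=0, C=1): g1=1, g2=0, g3=0, g4=1, g5=0, g6=1, g7=0, giving Y1=1, Y2=0. Observed Y1=1, Y2=1.
Test 1: faults giving observed Y1=1, Y2=1 are {g5 stuck-at-1, g5 inverted output, g7 stuck-at-1, g7 inverted output}.
Test 2 (A=1, B=1, C=0): fault-free g1=1, g2=1, g3=1, g4=0, g5=1, g6=1, g7=1 → Y1=1, Y2=1; observed Y1=1, Y2=1. Eliminates g5 inverted output, g7 inverted output.
Test 3 (A=1, B=0, C=0): fault-free g1=1, g2=1, g3=1, g4=0, g5=1, g6=0, g7=0 → Y1=0, Y2=0; observed Y1=0, Y2=0. Eliminates g7 stuck-at-1.
Only g5 stuck-at-1 is consistent with every test.

g5 stuck-at-1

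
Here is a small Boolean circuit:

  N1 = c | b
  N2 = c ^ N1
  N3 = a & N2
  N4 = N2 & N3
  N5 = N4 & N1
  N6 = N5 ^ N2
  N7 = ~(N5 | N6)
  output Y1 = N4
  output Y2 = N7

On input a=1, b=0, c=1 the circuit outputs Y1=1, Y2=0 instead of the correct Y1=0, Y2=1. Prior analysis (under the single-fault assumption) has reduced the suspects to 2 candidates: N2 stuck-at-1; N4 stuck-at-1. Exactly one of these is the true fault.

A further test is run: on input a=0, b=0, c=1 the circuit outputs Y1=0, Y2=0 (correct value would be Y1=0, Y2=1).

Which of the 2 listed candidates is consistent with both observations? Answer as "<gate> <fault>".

Evaluate each candidate on input a=0, b=0, c=1:
  N2 stuck-at-1: N1=1, N2=1 [stuck-at-1], N3=0, N4=0, N5=0, N6=1, N7=0 → Y1=0, Y2=0 — matches
  N4 stuck-at-1: N1=1, N2=0, N3=0, N4=1 [stuck-at-1], N5=1, N6=1, N7=0 → Y1=1, Y2=0 — eliminated
Only N2 stuck-at-1 reproduces the observed Y1=0, Y2=0.

N2 stuck-at-1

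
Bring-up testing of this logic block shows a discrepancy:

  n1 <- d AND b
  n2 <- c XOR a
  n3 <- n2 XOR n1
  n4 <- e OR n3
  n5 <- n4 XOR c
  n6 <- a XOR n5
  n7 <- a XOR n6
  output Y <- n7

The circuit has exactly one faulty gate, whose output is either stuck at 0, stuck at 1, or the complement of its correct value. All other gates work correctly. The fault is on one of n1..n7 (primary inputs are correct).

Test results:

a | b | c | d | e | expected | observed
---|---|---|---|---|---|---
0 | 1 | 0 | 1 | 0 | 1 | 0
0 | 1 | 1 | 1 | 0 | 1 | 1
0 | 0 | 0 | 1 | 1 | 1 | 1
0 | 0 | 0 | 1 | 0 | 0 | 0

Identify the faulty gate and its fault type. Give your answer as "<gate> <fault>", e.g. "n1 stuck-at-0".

n3 stuck-at-0

Fault-free values for test 1 (a=0, b=1, c=0, d=1, e=0): n1=1, n2=0, n3=1, n4=1, n5=1, n6=1, n7=1, giving Y=1. Observed 0.
Test 1: faults giving observed 0 are {n1 stuck-at-0, n1 inverted output, n2 stuck-at-1, n2 inverted output, n3 stuck-at-0, n3 inverted output, n4 stuck-at-0, n4 inverted output, n5 stuck-at-0, n5 inverted output, n6 stuck-at-0, n6 inverted output, n7 stuck-at-0, n7 inverted output}.
Test 2 (a=0, b=1, c=1, d=1, e=0): fault-free n1=1, n2=1, n3=0, n4=0, n5=1, n6=1, n7=1 → 1; observed 1. Eliminates n1 stuck-at-0, n1 inverted output, n2 inverted output, n3 inverted output, n4 inverted output, n5 stuck-at-0, n5 inverted output, n6 stuck-at-0, n6 inverted output, n7 stuck-at-0, n7 inverted output.
Test 3 (a=0, b=0, c=0, d=1, e=1): fault-free n1=0, n2=0, n3=0, n4=1, n5=1, n6=1, n7=1 → 1; observed 1. Eliminates n4 stuck-at-0.
Test 4 (a=0, b=0, c=0, d=1, e=0): fault-free n1=0, n2=0, n3=0, n4=0, n5=0, n6=0, n7=0 → 0; observed 0. Eliminates n2 stuck-at-1.
Only n3 stuck-at-0 is consistent with every test.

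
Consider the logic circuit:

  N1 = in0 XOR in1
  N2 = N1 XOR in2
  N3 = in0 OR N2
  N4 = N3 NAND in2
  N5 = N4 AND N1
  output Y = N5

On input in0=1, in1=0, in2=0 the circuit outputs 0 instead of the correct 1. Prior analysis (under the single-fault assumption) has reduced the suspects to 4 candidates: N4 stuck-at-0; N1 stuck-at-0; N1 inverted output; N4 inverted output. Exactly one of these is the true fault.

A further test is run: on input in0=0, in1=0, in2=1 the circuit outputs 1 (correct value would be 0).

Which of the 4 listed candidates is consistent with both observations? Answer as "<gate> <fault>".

N1 inverted output

Evaluate each candidate on input in0=0, in1=0, in2=1:
  N4 stuck-at-0: N1=0, N2=1, N3=1, N4=0 [stuck-at-0], N5=0 → 0 — eliminated
  N1 stuck-at-0: N1=0 [stuck-at-0], N2=1, N3=1, N4=0, N5=0 → 0 — eliminated
  N1 inverted output: N1=1 [inverted output], N2=0, N3=0, N4=1, N5=1 → 1 — matches
  N4 inverted output: N1=0, N2=1, N3=1, N4=1 [inverted output], N5=0 → 0 — eliminated
Only N1 inverted output reproduces the observed 1.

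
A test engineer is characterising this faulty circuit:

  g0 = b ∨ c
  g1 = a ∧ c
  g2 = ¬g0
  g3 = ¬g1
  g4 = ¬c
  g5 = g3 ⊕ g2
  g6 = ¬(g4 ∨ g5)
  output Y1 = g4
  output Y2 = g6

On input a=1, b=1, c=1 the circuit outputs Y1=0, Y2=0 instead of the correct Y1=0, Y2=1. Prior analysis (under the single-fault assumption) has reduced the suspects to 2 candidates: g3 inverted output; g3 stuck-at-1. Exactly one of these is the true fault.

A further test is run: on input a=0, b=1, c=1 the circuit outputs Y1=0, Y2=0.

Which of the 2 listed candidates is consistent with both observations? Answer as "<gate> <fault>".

Evaluate each candidate on input a=0, b=1, c=1:
  g3 inverted output: g0=1, g1=0, g2=0, g3=0 [inverted output], g4=0, g5=0, g6=1 → Y1=0, Y2=1 — eliminated
  g3 stuck-at-1: g0=1, g1=0, g2=0, g3=1 [stuck-at-1], g4=0, g5=1, g6=0 → Y1=0, Y2=0 — matches
Only g3 stuck-at-1 reproduces the observed Y1=0, Y2=0.

g3 stuck-at-1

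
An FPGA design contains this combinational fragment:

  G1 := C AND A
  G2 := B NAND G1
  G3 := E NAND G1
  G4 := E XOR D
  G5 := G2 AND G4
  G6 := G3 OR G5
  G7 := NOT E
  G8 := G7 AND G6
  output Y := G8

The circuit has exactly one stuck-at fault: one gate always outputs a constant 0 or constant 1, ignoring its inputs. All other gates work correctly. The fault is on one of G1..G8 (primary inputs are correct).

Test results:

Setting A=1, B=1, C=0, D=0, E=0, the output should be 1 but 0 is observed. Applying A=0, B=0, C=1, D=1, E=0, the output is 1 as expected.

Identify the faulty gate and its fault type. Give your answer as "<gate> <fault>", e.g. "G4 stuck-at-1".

G3 stuck-at-0

Fault-free values for test 1 (A=1, B=1, C=0, D=0, E=0): G1=0, G2=1, G3=1, G4=0, G5=0, G6=1, G7=1, G8=1, giving Y=1. Observed 0.
Test 1: faults giving observed 0 are {G3 stuck-at-0, G6 stuck-at-0, G7 stuck-at-0, G8 stuck-at-0}.
Test 2 (A=0, B=0, C=1, D=1, E=0): fault-free G1=0, G2=1, G3=1, G4=1, G5=1, G6=1, G7=1, G8=1 → 1; observed 1. Eliminates G6 stuck-at-0, G7 stuck-at-0, G8 stuck-at-0.
Only G3 stuck-at-0 is consistent with every test.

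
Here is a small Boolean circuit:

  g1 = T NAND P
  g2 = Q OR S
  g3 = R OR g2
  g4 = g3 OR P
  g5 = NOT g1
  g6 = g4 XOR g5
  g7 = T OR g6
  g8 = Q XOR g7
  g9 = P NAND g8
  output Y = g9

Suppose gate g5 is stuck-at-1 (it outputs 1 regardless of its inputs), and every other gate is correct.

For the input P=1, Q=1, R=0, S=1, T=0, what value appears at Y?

Propagate with g5 forced: g1=1, g2=1, g3=1, g4=1, g5=1 [stuck-at-1], g6=0, g7=0, g8=1, g9=0.
So Y = 0. (Without the fault it would be 1.)

0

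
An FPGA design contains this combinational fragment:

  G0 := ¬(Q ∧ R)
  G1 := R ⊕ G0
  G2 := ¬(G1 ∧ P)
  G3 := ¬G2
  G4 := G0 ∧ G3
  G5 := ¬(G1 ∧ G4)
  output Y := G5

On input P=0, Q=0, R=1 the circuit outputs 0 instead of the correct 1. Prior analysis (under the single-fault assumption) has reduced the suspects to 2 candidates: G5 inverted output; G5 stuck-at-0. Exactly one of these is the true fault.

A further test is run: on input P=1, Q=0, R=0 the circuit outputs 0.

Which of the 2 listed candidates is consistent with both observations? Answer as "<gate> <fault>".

G5 stuck-at-0

Evaluate each candidate on input P=1, Q=0, R=0:
  G5 inverted output: G0=1, G1=1, G2=0, G3=1, G4=1, G5=1 [inverted output] → 1 — eliminated
  G5 stuck-at-0: G0=1, G1=1, G2=0, G3=1, G4=1, G5=0 [stuck-at-0] → 0 — matches
Only G5 stuck-at-0 reproduces the observed 0.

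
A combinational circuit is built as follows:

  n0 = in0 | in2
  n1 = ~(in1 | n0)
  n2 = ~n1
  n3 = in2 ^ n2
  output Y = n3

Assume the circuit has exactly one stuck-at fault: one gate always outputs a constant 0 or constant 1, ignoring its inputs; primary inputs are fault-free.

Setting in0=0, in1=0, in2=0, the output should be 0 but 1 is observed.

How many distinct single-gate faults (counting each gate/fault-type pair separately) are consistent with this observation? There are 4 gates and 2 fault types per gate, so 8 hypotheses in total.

4

Fault-free: n0=0, n1=1, n2=0, n3=0 → 0. Observed 1.
  n0 stuck-at-0: output 0 ✗
  n0 stuck-at-1: output 1 ✓
  n1 stuck-at-0: output 1 ✓
  n1 stuck-at-1: output 0 ✗
  n2 stuck-at-0: output 0 ✗
  n2 stuck-at-1: output 1 ✓
  n3 stuck-at-0: output 0 ✗
  n3 stuck-at-1: output 1 ✓
Consistent faults: {n0 stuck-at-1, n1 stuck-at-0, n2 stuck-at-1, n3 stuck-at-1} — 4 in all.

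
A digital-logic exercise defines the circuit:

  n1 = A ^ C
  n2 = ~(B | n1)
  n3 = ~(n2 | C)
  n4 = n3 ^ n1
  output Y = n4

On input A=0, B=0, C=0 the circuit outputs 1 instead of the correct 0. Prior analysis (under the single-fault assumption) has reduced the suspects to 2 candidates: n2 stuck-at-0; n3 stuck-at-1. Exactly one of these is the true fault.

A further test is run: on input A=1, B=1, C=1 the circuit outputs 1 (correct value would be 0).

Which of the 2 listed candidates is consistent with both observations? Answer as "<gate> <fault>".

Evaluate each candidate on input A=1, B=1, C=1:
  n2 stuck-at-0: n1=0, n2=0 [stuck-at-0], n3=0, n4=0 → 0 — eliminated
  n3 stuck-at-1: n1=0, n2=0, n3=1 [stuck-at-1], n4=1 → 1 — matches
Only n3 stuck-at-1 reproduces the observed 1.

n3 stuck-at-1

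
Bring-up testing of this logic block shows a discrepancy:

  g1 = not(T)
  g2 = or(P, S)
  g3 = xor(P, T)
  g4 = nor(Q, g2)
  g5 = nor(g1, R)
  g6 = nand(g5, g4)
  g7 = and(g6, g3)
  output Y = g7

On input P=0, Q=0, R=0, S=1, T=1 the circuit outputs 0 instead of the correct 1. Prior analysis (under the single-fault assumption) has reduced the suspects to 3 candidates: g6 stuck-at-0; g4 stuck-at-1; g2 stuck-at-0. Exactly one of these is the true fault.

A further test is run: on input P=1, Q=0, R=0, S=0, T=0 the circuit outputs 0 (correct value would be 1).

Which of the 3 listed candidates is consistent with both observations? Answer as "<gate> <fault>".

Evaluate each candidate on input P=1, Q=0, R=0, S=0, T=0:
  g6 stuck-at-0: g1=1, g2=1, g3=1, g4=0, g5=0, g6=0 [stuck-at-0], g7=0 → 0 — matches
  g4 stuck-at-1: g1=1, g2=1, g3=1, g4=1 [stuck-at-1], g5=0, g6=1, g7=1 → 1 — eliminated
  g2 stuck-at-0: g1=1, g2=0 [stuck-at-0], g3=1, g4=1, g5=0, g6=1, g7=1 → 1 — eliminated
Only g6 stuck-at-0 reproduces the observed 0.

g6 stuck-at-0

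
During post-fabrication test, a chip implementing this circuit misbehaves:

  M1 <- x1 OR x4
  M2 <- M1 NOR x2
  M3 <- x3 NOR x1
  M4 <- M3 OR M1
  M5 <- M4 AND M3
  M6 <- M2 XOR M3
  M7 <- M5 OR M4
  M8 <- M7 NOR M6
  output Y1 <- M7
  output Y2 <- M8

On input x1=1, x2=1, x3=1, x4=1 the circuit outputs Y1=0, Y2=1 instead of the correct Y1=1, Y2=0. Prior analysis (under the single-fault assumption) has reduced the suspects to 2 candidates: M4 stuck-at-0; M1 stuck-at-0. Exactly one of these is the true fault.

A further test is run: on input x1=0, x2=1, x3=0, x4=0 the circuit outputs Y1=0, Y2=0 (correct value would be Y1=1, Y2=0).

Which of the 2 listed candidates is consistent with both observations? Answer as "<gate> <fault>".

M4 stuck-at-0

Evaluate each candidate on input x1=0, x2=1, x3=0, x4=0:
  M4 stuck-at-0: M1=0, M2=0, M3=1, M4=0 [stuck-at-0], M5=0, M6=1, M7=0, M8=0 → Y1=0, Y2=0 — matches
  M1 stuck-at-0: M1=0 [stuck-at-0], M2=0, M3=1, M4=1, M5=1, M6=1, M7=1, M8=0 → Y1=1, Y2=0 — eliminated
Only M4 stuck-at-0 reproduces the observed Y1=0, Y2=0.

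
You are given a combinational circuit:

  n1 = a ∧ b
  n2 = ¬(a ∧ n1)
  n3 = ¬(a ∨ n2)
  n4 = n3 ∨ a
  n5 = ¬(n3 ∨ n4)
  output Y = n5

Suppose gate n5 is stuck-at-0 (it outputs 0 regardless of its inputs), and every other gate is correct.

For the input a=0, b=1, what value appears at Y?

0

Propagate with n5 forced: n1=0, n2=1, n3=0, n4=0, n5=0 [stuck-at-0].
So Y = 0. (Without the fault it would be 1.)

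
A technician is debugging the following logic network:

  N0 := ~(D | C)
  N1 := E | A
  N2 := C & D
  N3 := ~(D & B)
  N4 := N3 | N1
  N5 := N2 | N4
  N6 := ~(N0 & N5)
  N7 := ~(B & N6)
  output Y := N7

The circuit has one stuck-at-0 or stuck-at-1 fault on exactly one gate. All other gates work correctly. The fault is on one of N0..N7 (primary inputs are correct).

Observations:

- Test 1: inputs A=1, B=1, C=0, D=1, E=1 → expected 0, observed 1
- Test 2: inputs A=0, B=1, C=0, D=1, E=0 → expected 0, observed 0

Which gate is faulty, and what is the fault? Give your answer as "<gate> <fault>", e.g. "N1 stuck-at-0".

N0 stuck-at-1

Fault-free values for test 1 (A=1, B=1, C=0, D=1, E=1): N0=0, N1=1, N2=0, N3=0, N4=1, N5=1, N6=1, N7=0, giving Y=0. Observed 1.
Test 1: faults giving observed 1 are {N0 stuck-at-1, N6 stuck-at-0, N7 stuck-at-1}.
Test 2 (A=0, B=1, C=0, D=1, E=0): fault-free N0=0, N1=0, N2=0, N3=0, N4=0, N5=0, N6=1, N7=0 → 0; observed 0. Eliminates N6 stuck-at-0, N7 stuck-at-1.
Only N0 stuck-at-1 is consistent with every test.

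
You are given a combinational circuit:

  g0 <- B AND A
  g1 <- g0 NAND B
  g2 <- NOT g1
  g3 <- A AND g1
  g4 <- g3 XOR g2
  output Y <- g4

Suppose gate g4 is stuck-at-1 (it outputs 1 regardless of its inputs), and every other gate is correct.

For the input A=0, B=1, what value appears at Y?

Propagate with g4 forced: g0=0, g1=1, g2=0, g3=0, g4=1 [stuck-at-1].
So Y = 1. (Without the fault it would be 0.)

1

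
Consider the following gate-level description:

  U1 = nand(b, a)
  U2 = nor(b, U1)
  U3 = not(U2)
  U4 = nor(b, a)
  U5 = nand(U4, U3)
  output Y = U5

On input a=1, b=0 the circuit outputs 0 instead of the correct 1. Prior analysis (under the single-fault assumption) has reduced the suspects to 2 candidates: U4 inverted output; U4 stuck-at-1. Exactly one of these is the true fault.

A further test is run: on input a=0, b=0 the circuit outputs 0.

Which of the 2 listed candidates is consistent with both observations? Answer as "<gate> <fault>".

Evaluate each candidate on input a=0, b=0:
  U4 inverted output: U1=1, U2=0, U3=1, U4=0 [inverted output], U5=1 → 1 — eliminated
  U4 stuck-at-1: U1=1, U2=0, U3=1, U4=1 [stuck-at-1], U5=0 → 0 — matches
Only U4 stuck-at-1 reproduces the observed 0.

U4 stuck-at-1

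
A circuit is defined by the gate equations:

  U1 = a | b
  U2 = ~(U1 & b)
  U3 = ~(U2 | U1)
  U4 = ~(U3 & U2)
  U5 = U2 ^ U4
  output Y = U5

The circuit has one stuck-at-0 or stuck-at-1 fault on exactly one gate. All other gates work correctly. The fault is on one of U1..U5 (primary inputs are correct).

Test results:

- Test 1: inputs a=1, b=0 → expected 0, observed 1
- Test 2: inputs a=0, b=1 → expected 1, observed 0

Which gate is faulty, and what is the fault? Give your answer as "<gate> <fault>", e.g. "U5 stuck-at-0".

U4 stuck-at-0

Fault-free values for test 1 (a=1, b=0): U1=1, U2=1, U3=0, U4=1, U5=0, giving Y=0. Observed 1.
Test 1: faults giving observed 1 are {U2 stuck-at-0, U3 stuck-at-1, U4 stuck-at-0, U5 stuck-at-1}.
Test 2 (a=0, b=1): fault-free U1=1, U2=0, U3=0, U4=1, U5=1 → 1; observed 0. Eliminates U2 stuck-at-0, U3 stuck-at-1, U5 stuck-at-1.
Only U4 stuck-at-0 is consistent with every test.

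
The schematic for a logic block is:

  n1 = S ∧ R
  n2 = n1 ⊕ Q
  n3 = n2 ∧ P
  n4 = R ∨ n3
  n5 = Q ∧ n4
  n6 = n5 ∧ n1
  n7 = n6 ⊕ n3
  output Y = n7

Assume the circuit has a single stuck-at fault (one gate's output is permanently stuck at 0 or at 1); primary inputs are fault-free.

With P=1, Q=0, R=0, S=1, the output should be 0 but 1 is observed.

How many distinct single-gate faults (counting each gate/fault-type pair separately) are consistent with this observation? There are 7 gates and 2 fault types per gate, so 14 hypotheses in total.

Fault-free: n1=0, n2=0, n3=0, n4=0, n5=0, n6=0, n7=0 → 0. Observed 1.
  n1 stuck-at-0: output 0 ✗
  n1 stuck-at-1: output 1 ✓
  n2 stuck-at-0: output 0 ✗
  n2 stuck-at-1: output 1 ✓
  n3 stuck-at-0: output 0 ✗
  n3 stuck-at-1: output 1 ✓
  n4 stuck-at-0: output 0 ✗
  n4 stuck-at-1: output 0 ✗
  n5 stuck-at-0: output 0 ✗
  n5 stuck-at-1: output 0 ✗
  n6 stuck-at-0: output 0 ✗
  n6 stuck-at-1: output 1 ✓
  n7 stuck-at-0: output 0 ✗
  n7 stuck-at-1: output 1 ✓
Consistent faults: {n1 stuck-at-1, n2 stuck-at-1, n3 stuck-at-1, n6 stuck-at-1, n7 stuck-at-1} — 5 in all.

5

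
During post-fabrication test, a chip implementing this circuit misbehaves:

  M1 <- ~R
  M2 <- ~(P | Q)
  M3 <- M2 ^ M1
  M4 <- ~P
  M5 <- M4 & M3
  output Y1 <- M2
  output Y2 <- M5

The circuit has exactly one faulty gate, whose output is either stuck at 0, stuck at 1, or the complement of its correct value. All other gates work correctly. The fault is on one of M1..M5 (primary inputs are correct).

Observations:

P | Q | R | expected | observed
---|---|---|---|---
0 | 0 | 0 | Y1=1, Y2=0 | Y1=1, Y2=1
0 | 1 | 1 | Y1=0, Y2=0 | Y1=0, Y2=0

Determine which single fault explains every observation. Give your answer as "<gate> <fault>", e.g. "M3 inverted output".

M1 stuck-at-0

Fault-free values for test 1 (P=0, Q=0, R=0): M1=1, M2=1, M3=0, M4=1, M5=0, giving Y1=1, Y2=0. Observed Y1=1, Y2=1.
Test 1: faults giving observed Y1=1, Y2=1 are {M1 stuck-at-0, M1 inverted output, M3 stuck-at-1, M3 inverted output, M5 stuck-at-1, M5 inverted output}.
Test 2 (P=0, Q=1, R=1): fault-free M1=0, M2=0, M3=0, M4=1, M5=0 → Y1=0, Y2=0; observed Y1=0, Y2=0. Eliminates M1 inverted output, M3 stuck-at-1, M3 inverted output, M5 stuck-at-1, M5 inverted output.
Only M1 stuck-at-0 is consistent with every test.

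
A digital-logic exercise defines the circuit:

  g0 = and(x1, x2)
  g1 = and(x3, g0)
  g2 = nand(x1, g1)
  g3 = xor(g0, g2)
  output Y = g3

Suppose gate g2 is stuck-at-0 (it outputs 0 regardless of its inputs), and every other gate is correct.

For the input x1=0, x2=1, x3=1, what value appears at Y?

Propagate with g2 forced: g0=0, g1=0, g2=0 [stuck-at-0], g3=0.
So Y = 0. (Without the fault it would be 1.)

0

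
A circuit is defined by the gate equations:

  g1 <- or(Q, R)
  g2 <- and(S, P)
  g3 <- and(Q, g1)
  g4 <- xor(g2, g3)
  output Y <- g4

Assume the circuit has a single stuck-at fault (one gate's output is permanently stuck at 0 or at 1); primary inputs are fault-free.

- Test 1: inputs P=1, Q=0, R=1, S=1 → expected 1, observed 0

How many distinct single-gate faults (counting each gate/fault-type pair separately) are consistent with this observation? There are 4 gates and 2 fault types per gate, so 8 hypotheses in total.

Fault-free: g1=1, g2=1, g3=0, g4=1 → 1. Observed 0.
  g1 stuck-at-0: output 1 ✗
  g1 stuck-at-1: output 1 ✗
  g2 stuck-at-0: output 0 ✓
  g2 stuck-at-1: output 1 ✗
  g3 stuck-at-0: output 1 ✗
  g3 stuck-at-1: output 0 ✓
  g4 stuck-at-0: output 0 ✓
  g4 stuck-at-1: output 1 ✗
Consistent faults: {g2 stuck-at-0, g3 stuck-at-1, g4 stuck-at-0} — 3 in all.

3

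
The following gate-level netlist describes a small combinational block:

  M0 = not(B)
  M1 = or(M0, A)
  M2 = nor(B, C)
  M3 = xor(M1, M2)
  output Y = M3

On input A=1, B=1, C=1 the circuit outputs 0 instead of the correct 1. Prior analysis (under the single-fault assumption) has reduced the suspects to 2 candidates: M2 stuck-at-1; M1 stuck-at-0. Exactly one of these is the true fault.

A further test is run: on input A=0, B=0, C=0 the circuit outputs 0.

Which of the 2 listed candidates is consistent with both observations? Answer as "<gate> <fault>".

Evaluate each candidate on input A=0, B=0, C=0:
  M2 stuck-at-1: M0=1, M1=1, M2=1 [stuck-at-1], M3=0 → 0 — matches
  M1 stuck-at-0: M0=1, M1=0 [stuck-at-0], M2=1, M3=1 → 1 — eliminated
Only M2 stuck-at-1 reproduces the observed 0.

M2 stuck-at-1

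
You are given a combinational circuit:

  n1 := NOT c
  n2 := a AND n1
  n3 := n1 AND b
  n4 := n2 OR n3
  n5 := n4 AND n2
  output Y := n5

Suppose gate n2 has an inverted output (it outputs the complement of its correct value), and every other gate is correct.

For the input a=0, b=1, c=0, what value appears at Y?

1

Propagate with n2 forced: n1=1, n2=1 [inverted output], n3=1, n4=1, n5=1.
So Y = 1. (Without the fault it would be 0.)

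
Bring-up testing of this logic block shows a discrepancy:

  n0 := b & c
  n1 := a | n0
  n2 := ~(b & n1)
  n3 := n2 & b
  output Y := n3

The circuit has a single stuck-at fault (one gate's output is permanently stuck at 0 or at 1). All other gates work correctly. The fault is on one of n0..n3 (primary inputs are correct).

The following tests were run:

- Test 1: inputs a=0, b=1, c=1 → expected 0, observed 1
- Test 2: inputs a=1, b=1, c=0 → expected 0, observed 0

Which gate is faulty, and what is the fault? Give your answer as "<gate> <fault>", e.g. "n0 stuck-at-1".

Fault-free values for test 1 (a=0, b=1, c=1): n0=1, n1=1, n2=0, n3=0, giving Y=0. Observed 1.
Test 1: faults giving observed 1 are {n0 stuck-at-0, n1 stuck-at-0, n2 stuck-at-1, n3 stuck-at-1}.
Test 2 (a=1, b=1, c=0): fault-free n0=0, n1=1, n2=0, n3=0 → 0; observed 0. Eliminates n1 stuck-at-0, n2 stuck-at-1, n3 stuck-at-1.
Only n0 stuck-at-0 is consistent with every test.

n0 stuck-at-0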